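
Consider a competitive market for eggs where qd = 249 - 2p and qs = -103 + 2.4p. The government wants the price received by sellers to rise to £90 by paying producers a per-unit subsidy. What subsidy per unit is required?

At a seller price of 90, quantity supplied is -103 + 2.4·90 = 113.
Buyers absorb 113 only when they pay pb with 249 − 2·pb = 113, i.e. pb = 68.
s = ps − pb = 90 − 68 = 22.

Required subsidy s = £22 per unit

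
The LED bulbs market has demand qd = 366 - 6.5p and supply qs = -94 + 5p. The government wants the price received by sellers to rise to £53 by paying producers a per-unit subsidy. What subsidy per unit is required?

At a seller price of 53, quantity supplied is -94 + 5·53 = 171.
Buyers absorb 171 only when they pay pb with 366 − 6.5·pb = 171, i.e. pb = 30.
s = ps − pb = 53 − 30 = 23.

Required subsidy s = £23 per unit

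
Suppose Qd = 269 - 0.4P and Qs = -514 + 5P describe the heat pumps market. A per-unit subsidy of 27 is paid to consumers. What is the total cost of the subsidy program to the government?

Government cost = 5967

Pre-subsidy: 269 - 0.4P = -514 + 5P gives P* = 145, Q* = 211.
With the rebate, buyers effectively pay Pb = Ps − 27, where Ps is the price sellers receive.
Demand in terms of Ps becomes Qd = 269 − 0.4(Ps − 27) = 279.8 - 0.4Ps. Setting this equal to supply: 279.8 - 0.4Ps = -514 + 5Ps, so Ps = 147.
Buyers pay Pb = 147 − 27 = 120; Q' = -514 + 5·147 = 221.
Government outlay = subsidy × quantity = 27 × 221 = 5967.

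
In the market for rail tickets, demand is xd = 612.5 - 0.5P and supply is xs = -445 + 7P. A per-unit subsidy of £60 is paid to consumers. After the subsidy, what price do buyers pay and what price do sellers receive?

Buyers pay £85; sellers receive £145

Pre-subsidy: 612.5 - 0.5P = -445 + 7P gives P* = 141, x* = 542.
With the rebate, buyers effectively pay Pb = Ps − 60, where Ps is the price sellers receive.
Demand in terms of Ps becomes xd = 612.5 − 0.5(Ps − 60) = 642.5 - 0.5Ps. Setting this equal to supply: 642.5 - 0.5Ps = -445 + 7Ps, so Ps = 145.
Buyers pay Pb = 145 − 60 = 85; x' = -445 + 7·145 = 570.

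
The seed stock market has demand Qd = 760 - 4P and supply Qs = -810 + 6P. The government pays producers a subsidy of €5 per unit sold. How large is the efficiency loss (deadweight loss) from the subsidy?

Deadweight loss = €30

Pre-subsidy: 760 - 4P = -810 + 6P gives P* = 157, Q* = 132.
With the subsidy, sellers receive Ps = Pb + 5 for each unit, where Pb is the price buyers pay.
Supply in terms of Pb becomes Qs = -810 + 6(Pb + 5) = -780 + 6Pb. Setting this equal to demand: 760 - 4Pb = -780 + 6Pb, so Pb = 154.
Sellers receive Ps = 154 + 5 = 159; Q' = 760 − 4·154 = 144.
The subsidy expands output by 144 − 132 = 12 past the efficient level; on those units the gap between marginal cost and willingness to pay runs from 0 up to 5.
DWL = ½ × 5 × 12 = 30.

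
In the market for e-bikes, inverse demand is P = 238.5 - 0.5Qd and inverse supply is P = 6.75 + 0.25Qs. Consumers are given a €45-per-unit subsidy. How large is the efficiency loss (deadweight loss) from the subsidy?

Deadweight loss = €1350

Pre-subsidy: 238.5 - 0.5Q = 6.75 + 0.25Q gives Q* = 309 and P* = 84.
With the rebate, buyers effectively pay Pb = Ps − 45, where Ps is the price sellers receive.
On the curves, Pb = 238.5 - 0.5Q and Ps = 6.75 + 0.25Q; the wedge Ps − Pb = 45 gives 6.75 + 0.25Q − (238.5 - 0.5Q) = 45, so Q' = 369.
Then Pb = 238.5 − 0.5·369 = 54 and Ps = 6.75 + 0.25·369 = 99.
The subsidy expands output by 369 − 309 = 60 past the efficient level; on those units the gap between marginal cost and willingness to pay runs from 0 up to 45.
DWL = ½ × 45 × 60 = 1350.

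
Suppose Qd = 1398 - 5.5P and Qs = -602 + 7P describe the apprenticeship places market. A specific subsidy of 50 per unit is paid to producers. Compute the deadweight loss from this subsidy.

Pre-subsidy: 1398 - 5.5P = -602 + 7P gives P* = 160, Q* = 518.
With the subsidy, sellers receive Ps = Pb + 50 for each unit, where Pb is the price buyers pay.
Supply in terms of Pb becomes Qs = -602 + 7(Pb + 50) = -252 + 7Pb. Setting this equal to demand: 1398 - 5.5Pb = -252 + 7Pb, so Pb = 132.
Sellers receive Ps = 132 + 50 = 182; Q' = 1398 − 5.5·132 = 672.
The subsidy expands output by 672 − 518 = 154 past the efficient level; on those units the gap between marginal cost and willingness to pay runs from 0 up to 50.
DWL = ½ × 50 × 154 = 3850.

Deadweight loss = 3850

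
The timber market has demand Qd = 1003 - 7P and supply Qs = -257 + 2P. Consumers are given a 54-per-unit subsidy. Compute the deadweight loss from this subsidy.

Deadweight loss = 2268

Pre-subsidy: 1003 - 7P = -257 + 2P gives P* = 140, Q* = 23.
With the rebate, buyers effectively pay Pb = Ps − 54, where Ps is the price sellers receive.
Demand in terms of Ps becomes Qd = 1003 − 7(Ps − 54) = 1381 - 7Ps. Setting this equal to supply: 1381 - 7Ps = -257 + 2Ps, so Ps = 182.
Buyers pay Pb = 182 − 54 = 128; Q' = -257 + 2·182 = 107.
The subsidy expands output by 107 − 23 = 84 past the efficient level; on those units the gap between marginal cost and willingness to pay runs from 0 up to 54.
DWL = ½ × 54 × 84 = 2268.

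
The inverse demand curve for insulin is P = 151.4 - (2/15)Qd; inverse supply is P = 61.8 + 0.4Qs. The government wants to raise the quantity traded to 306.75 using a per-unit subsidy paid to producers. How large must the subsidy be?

Required subsidy s = 74 per unit

At Q = 306.75, from the demand curve buyers pay Pb = 151.4 − (2/15)·306.75 = 110.5; from the supply curve sellers need Ps = 61.8 + 0.4·306.75 = 184.5.
The subsidy must fill the gap: s = Ps − Pb = 184.5 − 110.5 = 74.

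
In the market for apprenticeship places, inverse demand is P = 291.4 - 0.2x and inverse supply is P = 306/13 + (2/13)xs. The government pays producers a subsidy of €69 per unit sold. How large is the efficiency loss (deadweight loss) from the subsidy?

Deadweight loss = €6727.5

Pre-subsidy: 291.4 - 0.2x = 306/13 + (2/13)x gives x* = 757 and P* = 140.
With the subsidy, sellers receive Ps = Pb + 69 for each unit, where Pb is the price buyers pay.
On the curves, Pb = 291.4 - 0.2x and Ps = 306/13 + (2/13)x; the wedge Ps − Pb = 69 gives 306/13 + (2/13)x − (291.4 - 0.2x) = 69, so x' = 952.
Then Pb = 291.4 − 0.2·952 = 101 and Ps = 306/13 + (2/13)·952 = 170.
The subsidy expands output by 952 − 757 = 195 past the efficient level; on those units the gap between marginal cost and willingness to pay runs from 0 up to 69.
DWL = ½ × 69 × 195 = 6727.5.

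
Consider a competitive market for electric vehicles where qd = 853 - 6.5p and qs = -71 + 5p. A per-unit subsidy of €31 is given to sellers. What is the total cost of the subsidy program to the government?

Pre-subsidy: 853 - 6.5p = -71 + 5p gives p* = 1848/23, q* = 7607/23.
With the subsidy, sellers receive ps = pb + 31 for each unit, where pb is the price buyers pay.
Supply in terms of pb becomes qs = -71 + 5(pb + 31) = 84 + 5pb. Setting this equal to demand: 853 - 6.5pb = 84 + 5pb, so pb = 1538/23.
Sellers receive ps = 1538/23 + 31 = 2251/23; q' = 853 − 6.5·(1538/23) = 9622/23.
Government outlay = subsidy × quantity = 31 × 9622/23 = 298282/23.

Government cost = 298282/23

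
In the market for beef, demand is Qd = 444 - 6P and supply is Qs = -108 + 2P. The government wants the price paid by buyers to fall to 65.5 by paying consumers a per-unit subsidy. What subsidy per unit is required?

At a buyer price of 65.5, quantity demanded is 444 − 6·65.5 = 51.
Sellers supply 51 only when they receive Ps with -108 + 2·Ps = 51, i.e. Ps = 79.5.
s = Ps − Pb = 79.5 − 65.5 = 14.

Required subsidy s = 14 per unit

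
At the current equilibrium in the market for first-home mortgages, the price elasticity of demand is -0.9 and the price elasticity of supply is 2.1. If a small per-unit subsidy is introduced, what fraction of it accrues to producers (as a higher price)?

For a small subsidy around the equilibrium, the benefit split depends on the relative slopes, which at a point are proportional to the elasticities.
Buyer share = εs/(εs + |εd|) = 2.1/(2.1 + 0.9) = 0.7; seller share = |εd|/(εs + |εd|) = 0.3.
So producers capture 0.3 of the subsidy.

Producer share = 0.3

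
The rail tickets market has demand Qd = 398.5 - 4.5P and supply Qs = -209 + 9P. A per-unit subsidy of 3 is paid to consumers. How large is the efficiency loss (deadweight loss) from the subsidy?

Deadweight loss = 13.5

Pre-subsidy: 398.5 - 4.5P = -209 + 9P gives P* = 45, Q* = 196.
With the rebate, buyers effectively pay Pb = Ps − 3, where Ps is the price sellers receive.
Demand in terms of Ps becomes Qd = 398.5 − 4.5(Ps − 3) = 412 - 4.5Ps. Setting this equal to supply: 412 - 4.5Ps = -209 + 9Ps, so Ps = 46.
Buyers pay Pb = 46 − 3 = 43; Q' = -209 + 9·46 = 205.
The subsidy expands output by 205 − 196 = 9 past the efficient level; on those units the gap between marginal cost and willingness to pay runs from 0 up to 3.
DWL = ½ × 3 × 9 = 13.5.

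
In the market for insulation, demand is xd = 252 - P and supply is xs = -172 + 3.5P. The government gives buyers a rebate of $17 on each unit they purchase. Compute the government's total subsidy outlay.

Government cost = $2907

Pre-subsidy: 252 - P = -172 + 3.5P gives P* = 848/9, x* = 1420/9.
With the rebate, buyers effectively pay Pb = Ps − 17, where Ps is the price sellers receive.
Demand in terms of Ps becomes xd = 252 − 1(Ps − 17) = 269 - Ps. Setting this equal to supply: 269 - Ps = -172 + 3.5Ps, so Ps = 98.
Buyers pay Pb = 98 − 17 = 81; x' = -172 + 3.5·98 = 171.
Government outlay = subsidy × quantity = 17 × 171 = 2907.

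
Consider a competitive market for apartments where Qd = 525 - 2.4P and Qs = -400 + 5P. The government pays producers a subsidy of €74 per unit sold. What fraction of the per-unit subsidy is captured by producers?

Producer share = 12/37

Pre-subsidy: 525 - 2.4P = -400 + 5P gives P* = 125, Q* = 225.
With the subsidy, sellers receive Ps = Pb + 74 for each unit, where Pb is the price buyers pay.
Supply in terms of Pb becomes Qs = -400 + 5(Pb + 74) = -30 + 5Pb. Setting this equal to demand: 525 - 2.4Pb = -30 + 5Pb, so Pb = 75.
Sellers receive Ps = 75 + 74 = 149; Q' = 525 − 2.4·75 = 345.
Buyers' price falls by P* − Pb = 125 − 75 = 50; sellers' price rises by Ps − P* = 149 − 125 = 24.
So producers capture 24/74 = 12/37 of each unit of subsidy.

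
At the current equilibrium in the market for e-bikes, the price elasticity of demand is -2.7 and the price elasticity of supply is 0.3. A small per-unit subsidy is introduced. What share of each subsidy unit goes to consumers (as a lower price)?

Consumer share = 0.1

For a small subsidy around the equilibrium, the benefit split depends on the relative slopes, which at a point are proportional to the elasticities.
Buyer share = εs/(εs + |εd|) = 0.3/(0.3 + 2.7) = 0.1; seller share = |εd|/(εs + |εd|) = 0.9.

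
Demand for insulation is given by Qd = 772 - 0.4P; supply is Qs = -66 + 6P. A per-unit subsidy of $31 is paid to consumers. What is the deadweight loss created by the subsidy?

Deadweight loss = $180.1875

Pre-subsidy: 772 - 0.4P = -66 + 6P gives P* = 130.9375, Q* = 719.625.
With the rebate, buyers effectively pay Pb = Ps − 31, where Ps is the price sellers receive.
Demand in terms of Ps becomes Qd = 772 − 0.4(Ps − 31) = 784.4 - 0.4Ps. Setting this equal to supply: 784.4 - 0.4Ps = -66 + 6Ps, so Ps = 132.875.
Buyers pay Pb = 132.875 − 31 = 101.875; Q' = -66 + 6·132.875 = 731.25.
The subsidy expands output by 731.25 − 719.625 = 11.625 past the efficient level; on those units the gap between marginal cost and willingness to pay runs from 0 up to 31.
DWL = ½ × 31 × 11.625 = 180.1875.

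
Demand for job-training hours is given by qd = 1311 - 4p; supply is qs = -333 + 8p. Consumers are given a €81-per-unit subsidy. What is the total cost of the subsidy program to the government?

Government cost = €79299

Pre-subsidy: 1311 - 4p = -333 + 8p gives p* = 137, q* = 763.
With the rebate, buyers effectively pay pb = ps − 81, where ps is the price sellers receive.
Demand in terms of ps becomes qd = 1311 − 4(ps − 81) = 1635 - 4ps. Setting this equal to supply: 1635 - 4ps = -333 + 8ps, so ps = 164.
Buyers pay pb = 164 − 81 = 83; q' = -333 + 8·164 = 979.
Government outlay = subsidy × quantity = 81 × 979 = 79299.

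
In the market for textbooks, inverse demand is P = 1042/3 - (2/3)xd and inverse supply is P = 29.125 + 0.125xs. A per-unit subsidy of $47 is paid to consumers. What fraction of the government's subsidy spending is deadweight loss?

DWL / government spending = 564/8765

Pre-subsidy: 1042/3 - (2/3)x = 29.125 + 0.125x gives x* = 7637/19 and P* = 1508/19.
With the rebate, buyers effectively pay Pb = Ps − 47, where Ps is the price sellers receive.
On the curves, Pb = 1042/3 - (2/3)x and Ps = 29.125 + 0.125x; the wedge Ps − Pb = 47 gives 29.125 + 0.125x − (1042/3 - (2/3)x) = 47, so x' = 8765/19.
Then Pb = 1042/3 − (2/3)·(8765/19) = 756/19 and Ps = 29.125 + 0.125·(8765/19) = 1649/19.
ΔCS = ½(7637/19 + 8765/19)(1508/19 − 756/19) = 6167152/361; ΔPS = ½(7637/19 + 8765/19)(1649/19 − 1508/19) = 1156341/361.
Government spending = 47 × 8765/19 = 411955/19.
DWL = ½ × 47 × (8765/19 − 7637/19) = 26508/19; fraction = (26508/19) / (411955/19) = 564/8765.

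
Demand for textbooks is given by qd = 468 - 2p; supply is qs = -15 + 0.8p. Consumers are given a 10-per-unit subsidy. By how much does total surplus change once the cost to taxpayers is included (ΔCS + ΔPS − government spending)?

Net change in total surplus = -200/7

Pre-subsidy: 468 - 2p = -15 + 0.8p gives p* = 172.5, q* = 123.
With the rebate, buyers effectively pay pb = ps − 10, where ps is the price sellers receive.
Demand in terms of ps becomes qd = 468 − 2(ps − 10) = 488 - 2ps. Setting this equal to supply: 488 - 2ps = -15 + 0.8ps, so ps = 2515/14.
Buyers pay pb = 2515/14 − 10 = 2375/14; q' = -15 + 0.8·(2515/14) = 901/7.
ΔCS = ½(123 + 901/7)(172.5 − 2375/14) = 17620/49; ΔPS = ½(123 + 901/7)(2515/14 − 172.5) = 44050/49.
Government spending = 10 × 901/7 = 9010/7.
Net change = 17620/49 + 44050/49 − 9010/7 = -200/7. The loss equals the DWL triangle ½·10·40/7.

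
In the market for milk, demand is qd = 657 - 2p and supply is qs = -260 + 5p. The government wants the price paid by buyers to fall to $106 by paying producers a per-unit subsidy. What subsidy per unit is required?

At a buyer price of 106, quantity demanded is 657 − 2·106 = 445.
Sellers supply 445 only when they receive ps with -260 + 5·ps = 445, i.e. ps = 141.
s = ps − pb = 141 − 106 = 35.

Required subsidy s = $35 per unit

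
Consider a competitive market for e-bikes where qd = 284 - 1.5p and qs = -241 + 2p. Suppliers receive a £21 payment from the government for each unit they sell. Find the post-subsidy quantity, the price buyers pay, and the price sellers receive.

q' = 77; buyers pay £138; sellers receive £159

Pre-subsidy: 284 - 1.5p = -241 + 2p gives p* = 150, q* = 59.
With the subsidy, sellers receive ps = pb + 21 for each unit, where pb is the price buyers pay.
Supply in terms of pb becomes qs = -241 + 2(pb + 21) = -199 + 2pb. Setting this equal to demand: 284 - 1.5pb = -199 + 2pb, so pb = 138.
Sellers receive ps = 138 + 21 = 159; q' = 284 − 1.5·138 = 77.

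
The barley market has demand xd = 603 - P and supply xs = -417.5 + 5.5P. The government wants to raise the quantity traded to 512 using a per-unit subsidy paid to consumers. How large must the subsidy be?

At x = 512, invert demand for the buyer price: Pb = (603 − 512)/1 = 91; invert supply for the seller price: Ps = (512 − (-417.5))/5.5 = 169.
The subsidy must fill the gap: s = Ps − Pb = 169 − 91 = 78.

Required subsidy s = 78 per unit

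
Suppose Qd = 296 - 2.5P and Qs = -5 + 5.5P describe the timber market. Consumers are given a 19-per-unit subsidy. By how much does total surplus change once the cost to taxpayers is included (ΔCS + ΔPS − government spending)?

Pre-subsidy: 296 - 2.5P = -5 + 5.5P gives P* = 37.625, Q* = 201.9375.
With the rebate, buyers effectively pay Pb = Ps − 19, where Ps is the price sellers receive.
Demand in terms of Ps becomes Qd = 296 − 2.5(Ps − 19) = 343.5 - 2.5Ps. Setting this equal to supply: 343.5 - 2.5Ps = -5 + 5.5Ps, so Ps = 43.5625.
Buyers pay Pb = 43.5625 − 19 = 24.5625; Q' = -5 + 5.5·43.5625 = 234.59375.
ΔCS = ½(201.9375 + 234.59375)(37.625 − 24.5625) = 2851.0947265625; ΔPS = ½(201.9375 + 234.59375)(43.5625 − 37.625) = 1295.9521484375.
Government spending = 19 × 234.59375 = 4457.28125.
Net change = 2851.0947265625 + 1295.9521484375 − 4457.28125 = -310.234375. The loss equals the DWL triangle ½·19·32.65625.

Net change in total surplus = -310.234375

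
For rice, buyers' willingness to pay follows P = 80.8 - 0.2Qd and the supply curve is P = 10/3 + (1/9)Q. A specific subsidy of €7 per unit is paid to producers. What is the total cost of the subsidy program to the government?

Government cost = €1900.5

Pre-subsidy: 80.8 - 0.2Q = 10/3 + (1/9)Q gives Q* = 249 and P* = 31.
With the subsidy, sellers receive Ps = Pb + 7 for each unit, where Pb is the price buyers pay.
On the curves, Pb = 80.8 - 0.2Q and Ps = 10/3 + (1/9)Q; the wedge Ps − Pb = 7 gives 10/3 + (1/9)Q − (80.8 - 0.2Q) = 7, so Q' = 271.5.
Then Pb = 80.8 − 0.2·271.5 = 26.5 and Ps = 10/3 + (1/9)·271.5 = 33.5.
Government outlay = subsidy × quantity = 7 × 271.5 = 1900.5.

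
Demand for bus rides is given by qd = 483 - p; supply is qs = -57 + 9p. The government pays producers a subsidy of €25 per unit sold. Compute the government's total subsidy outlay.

Government cost = €11287.5

Pre-subsidy: 483 - p = -57 + 9p gives p* = 54, q* = 429.
With the subsidy, sellers receive ps = pb + 25 for each unit, where pb is the price buyers pay.
Supply in terms of pb becomes qs = -57 + 9(pb + 25) = 168 + 9pb. Setting this equal to demand: 483 - pb = 168 + 9pb, so pb = 31.5.
Sellers receive ps = 31.5 + 25 = 56.5; q' = 483 − 1·31.5 = 451.5.
Government outlay = subsidy × quantity = 25 × 451.5 = 11287.5.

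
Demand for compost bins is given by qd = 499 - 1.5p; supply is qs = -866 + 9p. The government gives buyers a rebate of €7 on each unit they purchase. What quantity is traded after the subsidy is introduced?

q' = 313

Pre-subsidy: 499 - 1.5p = -866 + 9p gives p* = 130, q* = 304.
With the rebate, buyers effectively pay pb = ps − 7, where ps is the price sellers receive.
Demand in terms of ps becomes qd = 499 − 1.5(ps − 7) = 509.5 - 1.5ps. Setting this equal to supply: 509.5 - 1.5ps = -866 + 9ps, so ps = 131.
Buyers pay pb = 131 − 7 = 124; q' = -866 + 9·131 = 313.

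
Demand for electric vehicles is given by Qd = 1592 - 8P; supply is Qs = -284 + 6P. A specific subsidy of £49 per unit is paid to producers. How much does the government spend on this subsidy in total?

Government cost = £33712

Pre-subsidy: 1592 - 8P = -284 + 6P gives P* = 134, Q* = 520.
With the subsidy, sellers receive Ps = Pb + 49 for each unit, where Pb is the price buyers pay.
Supply in terms of Pb becomes Qs = -284 + 6(Pb + 49) = 10 + 6Pb. Setting this equal to demand: 1592 - 8Pb = 10 + 6Pb, so Pb = 113.
Sellers receive Ps = 113 + 49 = 162; Q' = 1592 − 8·113 = 688.
Government outlay = subsidy × quantity = 49 × 688 = 33712.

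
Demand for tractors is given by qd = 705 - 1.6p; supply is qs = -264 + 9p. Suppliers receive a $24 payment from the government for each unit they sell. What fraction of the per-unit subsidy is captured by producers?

Pre-subsidy: 705 - 1.6p = -264 + 9p gives p* = 4845/53, q* = 29613/53.
With the subsidy, sellers receive ps = pb + 24 for each unit, where pb is the price buyers pay.
Supply in terms of pb becomes qs = -264 + 9(pb + 24) = -48 + 9pb. Setting this equal to demand: 705 - 1.6pb = -48 + 9pb, so pb = 3765/53.
Sellers receive ps = 3765/53 + 24 = 5037/53; q' = 705 − 1.6·(3765/53) = 31341/53.
Buyers' price falls by p* − pb = 4845/53 − 3765/53 = 1080/53; sellers' price rises by ps − p* = 5037/53 − 4845/53 = 192/53.
So producers capture (192/53)/24 = 8/53 of each unit of subsidy.

Producer share = 8/53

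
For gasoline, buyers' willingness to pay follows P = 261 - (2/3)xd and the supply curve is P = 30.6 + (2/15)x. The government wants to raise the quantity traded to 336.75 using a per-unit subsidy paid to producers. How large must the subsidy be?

Required subsidy s = 39 per unit

At x = 336.75, from the demand curve buyers pay Pb = 261 − (2/3)·336.75 = 36.5; from the supply curve sellers need Ps = 30.6 + (2/15)·336.75 = 75.5.
The subsidy must fill the gap: s = Ps − Pb = 75.5 − 36.5 = 39.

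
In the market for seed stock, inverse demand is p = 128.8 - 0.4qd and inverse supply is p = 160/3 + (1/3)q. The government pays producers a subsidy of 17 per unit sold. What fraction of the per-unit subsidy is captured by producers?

Pre-subsidy: 128.8 - 0.4q = 160/3 + (1/3)q gives q* = 1132/11 and p* = 964/11.
With the subsidy, sellers receive ps = pb + 17 for each unit, where pb is the price buyers pay.
On the curves, pb = 128.8 - 0.4q and ps = 160/3 + (1/3)q; the wedge ps − pb = 17 gives 160/3 + (1/3)q − (128.8 - 0.4q) = 17, so q' = 1387/11.
Then pb = 128.8 − 0.4·(1387/11) = 862/11 and ps = 160/3 + (1/3)·(1387/11) = 1049/11.
Buyers' price falls by p* − pb = 964/11 − 862/11 = 102/11; sellers' price rises by ps − p* = 1049/11 − 964/11 = 85/11.
So producers capture (85/11)/17 = 5/11 of each unit of subsidy.

Producer share = 5/11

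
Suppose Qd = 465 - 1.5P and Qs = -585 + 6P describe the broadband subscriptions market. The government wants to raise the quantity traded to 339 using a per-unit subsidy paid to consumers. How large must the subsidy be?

At Q = 339, invert demand for the buyer price: Pb = (465 − 339)/1.5 = 84; invert supply for the seller price: Ps = (339 − (-585))/6 = 154.
The subsidy must fill the gap: s = Ps − Pb = 154 − 84 = 70.

Required subsidy s = 70 per unit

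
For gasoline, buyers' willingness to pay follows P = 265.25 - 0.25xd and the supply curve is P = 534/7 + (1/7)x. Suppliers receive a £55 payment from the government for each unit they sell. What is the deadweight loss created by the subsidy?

Deadweight loss = £3850

Pre-subsidy: 265.25 - 0.25x = 534/7 + (1/7)x gives x* = 481 and P* = 145.
With the subsidy, sellers receive Ps = Pb + 55 for each unit, where Pb is the price buyers pay.
On the curves, Pb = 265.25 - 0.25x and Ps = 534/7 + (1/7)x; the wedge Ps − Pb = 55 gives 534/7 + (1/7)x − (265.25 - 0.25x) = 55, so x' = 621.
Then Pb = 265.25 − 0.25·621 = 110 and Ps = 534/7 + (1/7)·621 = 165.
The subsidy expands output by 621 − 481 = 140 past the efficient level; on those units the gap between marginal cost and willingness to pay runs from 0 up to 55.
DWL = ½ × 55 × 140 = 3850.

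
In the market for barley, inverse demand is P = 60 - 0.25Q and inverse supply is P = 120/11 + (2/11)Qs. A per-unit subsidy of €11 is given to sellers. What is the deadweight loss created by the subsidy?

Deadweight loss = 2662/19

Pre-subsidy: 60 - 0.25Q = 120/11 + (2/11)Q gives Q* = 2160/19 and P* = 600/19.
With the subsidy, sellers receive Ps = Pb + 11 for each unit, where Pb is the price buyers pay.
On the curves, Pb = 60 - 0.25Q and Ps = 120/11 + (2/11)Q; the wedge Ps − Pb = 11 gives 120/11 + (2/11)Q − (60 - 0.25Q) = 11, so Q' = 2644/19.
Then Pb = 60 − 0.25·(2644/19) = 479/19 and Ps = 120/11 + (2/11)·(2644/19) = 688/19.
The subsidy expands output by 2644/19 − 2160/19 = 484/19 past the efficient level; on those units the gap between marginal cost and willingness to pay runs from 0 up to 11.
DWL = ½ × 11 × 484/19 = 2662/19.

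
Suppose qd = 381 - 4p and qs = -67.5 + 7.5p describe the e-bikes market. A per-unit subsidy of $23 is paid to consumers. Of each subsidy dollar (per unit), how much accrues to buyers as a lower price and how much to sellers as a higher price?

Buyers gain $15 per unit; sellers gain $8 per unit

Pre-subsidy: 381 - 4p = -67.5 + 7.5p gives p* = 39, q* = 225.
With the rebate, buyers effectively pay pb = ps − 23, where ps is the price sellers receive.
Demand in terms of ps becomes qd = 381 − 4(ps − 23) = 473 - 4ps. Setting this equal to supply: 473 - 4ps = -67.5 + 7.5ps, so ps = 47.
Buyers pay pb = 47 − 23 = 24; q' = -67.5 + 7.5·47 = 285.
Buyers' price falls by p* − pb = 39 − 24 = 15; sellers' price rises by ps − p* = 47 − 39 = 8.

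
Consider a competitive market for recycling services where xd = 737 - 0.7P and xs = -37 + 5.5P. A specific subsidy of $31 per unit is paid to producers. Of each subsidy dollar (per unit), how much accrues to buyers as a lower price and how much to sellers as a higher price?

Pre-subsidy: 737 - 0.7P = -37 + 5.5P gives P* = 3870/31, x* = 20138/31.
With the subsidy, sellers receive Ps = Pb + 31 for each unit, where Pb is the price buyers pay.
Supply in terms of Pb becomes xs = -37 + 5.5(Pb + 31) = 133.5 + 5.5Pb. Setting this equal to demand: 737 - 0.7Pb = 133.5 + 5.5Pb, so Pb = 6035/62.
Sellers receive Ps = 6035/62 + 31 = 7957/62; x' = 737 − 0.7·(6035/62) = 82939/124.
Buyers' price falls by P* − Pb = 3870/31 − 6035/62 = 27.5; sellers' price rises by Ps − P* = 7957/62 − 3870/31 = 3.5.

Buyers gain $27.5 per unit; sellers gain $3.5 per unit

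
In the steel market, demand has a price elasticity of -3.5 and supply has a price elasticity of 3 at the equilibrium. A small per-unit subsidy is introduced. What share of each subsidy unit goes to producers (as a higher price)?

Producer share = 7/13

For a small subsidy around the equilibrium, the benefit split depends on the relative slopes, which at a point are proportional to the elasticities.
Buyer share = εs/(εs + |εd|) = 3/(3 + 3.5) = 6/13; seller share = |εd|/(εs + |εd|) = 7/13.
So producers capture 7/13 of the subsidy.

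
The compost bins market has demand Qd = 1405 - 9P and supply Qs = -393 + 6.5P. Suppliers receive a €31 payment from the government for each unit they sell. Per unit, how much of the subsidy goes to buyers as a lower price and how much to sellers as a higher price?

Pre-subsidy: 1405 - 9P = -393 + 6.5P gives P* = 116, Q* = 361.
With the subsidy, sellers receive Ps = Pb + 31 for each unit, where Pb is the price buyers pay.
Supply in terms of Pb becomes Qs = -393 + 6.5(Pb + 31) = -191.5 + 6.5Pb. Setting this equal to demand: 1405 - 9Pb = -191.5 + 6.5Pb, so Pb = 103.
Sellers receive Ps = 103 + 31 = 134; Q' = 1405 − 9·103 = 478.
Buyers' price falls by P* − Pb = 116 − 103 = 13; sellers' price rises by Ps − P* = 134 − 116 = 18.

Buyers gain €13 per unit; sellers gain €18 per unit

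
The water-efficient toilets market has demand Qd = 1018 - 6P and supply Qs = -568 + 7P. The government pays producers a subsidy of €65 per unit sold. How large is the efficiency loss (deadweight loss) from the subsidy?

Deadweight loss = €6825

Pre-subsidy: 1018 - 6P = -568 + 7P gives P* = 122, Q* = 286.
With the subsidy, sellers receive Ps = Pb + 65 for each unit, where Pb is the price buyers pay.
Supply in terms of Pb becomes Qs = -568 + 7(Pb + 65) = -113 + 7Pb. Setting this equal to demand: 1018 - 6Pb = -113 + 7Pb, so Pb = 87.
Sellers receive Ps = 87 + 65 = 152; Q' = 1018 − 6·87 = 496.
The subsidy expands output by 496 − 286 = 210 past the efficient level; on those units the gap between marginal cost and willingness to pay runs from 0 up to 65.
DWL = ½ × 65 × 210 = 6825.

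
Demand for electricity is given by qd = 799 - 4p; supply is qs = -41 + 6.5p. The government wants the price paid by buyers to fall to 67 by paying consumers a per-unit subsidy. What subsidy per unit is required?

At a buyer price of 67, quantity demanded is 799 − 4·67 = 531.
Sellers supply 531 only when they receive ps with -41 + 6.5·ps = 531, i.e. ps = 88.
s = ps − pb = 88 − 67 = 21.

Required subsidy s = 21 per unit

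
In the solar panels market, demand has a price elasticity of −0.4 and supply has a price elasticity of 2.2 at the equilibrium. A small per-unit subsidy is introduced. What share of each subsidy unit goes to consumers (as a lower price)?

For a small subsidy around the equilibrium, the benefit split depends on the relative slopes, which at a point are proportional to the elasticities.
Buyer share = εs/(εs + |εd|) = 2.2/(2.2 + 0.4) = 11/13; seller share = |εd|/(εs + |εd|) = 2/13.

Consumer share = 11/13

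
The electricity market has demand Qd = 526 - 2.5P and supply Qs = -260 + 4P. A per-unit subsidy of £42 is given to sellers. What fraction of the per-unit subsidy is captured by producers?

Pre-subsidy: 526 - 2.5P = -260 + 4P gives P* = 1572/13, Q* = 2908/13.
With the subsidy, sellers receive Ps = Pb + 42 for each unit, where Pb is the price buyers pay.
Supply in terms of Pb becomes Qs = -260 + 4(Pb + 42) = -92 + 4Pb. Setting this equal to demand: 526 - 2.5Pb = -92 + 4Pb, so Pb = 1236/13.
Sellers receive Ps = 1236/13 + 42 = 1782/13; Q' = 526 − 2.5·(1236/13) = 3748/13.
Buyers' price falls by P* − Pb = 1572/13 − 1236/13 = 336/13; sellers' price rises by Ps − P* = 1782/13 − 1572/13 = 210/13.
So producers capture (210/13)/42 = 5/13 of each unit of subsidy.

Producer share = 5/13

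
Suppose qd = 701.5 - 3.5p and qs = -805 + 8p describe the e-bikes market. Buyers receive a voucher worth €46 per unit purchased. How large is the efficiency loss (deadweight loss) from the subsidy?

Pre-subsidy: 701.5 - 3.5p = -805 + 8p gives p* = 131, q* = 243.
With the rebate, buyers effectively pay pb = ps − 46, where ps is the price sellers receive.
Demand in terms of ps becomes qd = 701.5 − 3.5(ps − 46) = 862.5 - 3.5ps. Setting this equal to supply: 862.5 - 3.5ps = -805 + 8ps, so ps = 145.
Buyers pay pb = 145 − 46 = 99; q' = -805 + 8·145 = 355.
The subsidy expands output by 355 − 243 = 112 past the efficient level; on those units the gap between marginal cost and willingness to pay runs from 0 up to 46.
DWL = ½ × 46 × 112 = 2576.

Deadweight loss = €2576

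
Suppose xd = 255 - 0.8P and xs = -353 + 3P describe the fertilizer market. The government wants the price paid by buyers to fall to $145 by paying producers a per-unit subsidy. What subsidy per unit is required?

At a buyer price of 145, quantity demanded is 255 − 0.8·145 = 139.
Sellers supply 139 only when they receive Ps with -353 + 3·Ps = 139, i.e. Ps = 164.
s = Ps − Pb = 164 − 145 = 19.

Required subsidy s = $19 per unit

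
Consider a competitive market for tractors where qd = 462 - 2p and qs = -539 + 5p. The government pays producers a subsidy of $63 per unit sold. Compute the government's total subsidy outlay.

Government cost = $16758

Pre-subsidy: 462 - 2p = -539 + 5p gives p* = 143, q* = 176.
With the subsidy, sellers receive ps = pb + 63 for each unit, where pb is the price buyers pay.
Supply in terms of pb becomes qs = -539 + 5(pb + 63) = -224 + 5pb. Setting this equal to demand: 462 - 2pb = -224 + 5pb, so pb = 98.
Sellers receive ps = 98 + 63 = 161; q' = 462 − 2·98 = 266.
Government outlay = subsidy × quantity = 63 × 266 = 16758.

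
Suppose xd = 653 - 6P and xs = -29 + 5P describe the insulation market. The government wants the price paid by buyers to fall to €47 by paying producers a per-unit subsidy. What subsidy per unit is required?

Required subsidy s = €33 per unit

At a buyer price of 47, quantity demanded is 653 − 6·47 = 371.
Sellers supply 371 only when they receive Ps with -29 + 5·Ps = 371, i.e. Ps = 80.
s = Ps − Pb = 80 − 47 = 33.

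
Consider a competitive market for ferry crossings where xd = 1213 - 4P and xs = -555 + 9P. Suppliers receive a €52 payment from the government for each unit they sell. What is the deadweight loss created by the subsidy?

Pre-subsidy: 1213 - 4P = -555 + 9P gives P* = 136, x* = 669.
With the subsidy, sellers receive Ps = Pb + 52 for each unit, where Pb is the price buyers pay.
Supply in terms of Pb becomes xs = -555 + 9(Pb + 52) = -87 + 9Pb. Setting this equal to demand: 1213 - 4Pb = -87 + 9Pb, so Pb = 100.
Sellers receive Ps = 100 + 52 = 152; x' = 1213 − 4·100 = 813.
The subsidy expands output by 813 − 669 = 144 past the efficient level; on those units the gap between marginal cost and willingness to pay runs from 0 up to 52.
DWL = ½ × 52 × 144 = 3744.

Deadweight loss = €3744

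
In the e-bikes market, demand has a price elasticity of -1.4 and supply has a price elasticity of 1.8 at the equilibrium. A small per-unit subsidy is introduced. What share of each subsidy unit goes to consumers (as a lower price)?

For a small subsidy around the equilibrium, the benefit split depends on the relative slopes, which at a point are proportional to the elasticities.
Buyer share = εs/(εs + |εd|) = 1.8/(1.8 + 1.4) = 0.5625; seller share = |εd|/(εs + |εd|) = 0.4375.

Consumer share = 0.5625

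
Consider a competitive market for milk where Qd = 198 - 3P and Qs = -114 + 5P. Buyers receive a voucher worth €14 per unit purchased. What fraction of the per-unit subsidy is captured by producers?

Pre-subsidy: 198 - 3P = -114 + 5P gives P* = 39, Q* = 81.
With the rebate, buyers effectively pay Pb = Ps − 14, where Ps is the price sellers receive.
Demand in terms of Ps becomes Qd = 198 − 3(Ps − 14) = 240 - 3Ps. Setting this equal to supply: 240 - 3Ps = -114 + 5Ps, so Ps = 44.25.
Buyers pay Pb = 44.25 − 14 = 30.25; Q' = -114 + 5·44.25 = 107.25.
Buyers' price falls by P* − Pb = 39 − 30.25 = 8.75; sellers' price rises by Ps − P* = 44.25 − 39 = 5.25.
So producers capture 5.25/14 = 0.375 of each unit of subsidy.

Producer share = 0.375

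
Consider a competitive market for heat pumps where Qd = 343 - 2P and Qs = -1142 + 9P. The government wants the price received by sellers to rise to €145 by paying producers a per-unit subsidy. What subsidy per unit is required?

At a seller price of 145, quantity supplied is -1142 + 9·145 = 163.
Buyers absorb 163 only when they pay Pb with 343 − 2·Pb = 163, i.e. Pb = 90.
s = Ps − Pb = 145 − 90 = 55.

Required subsidy s = €55 per unit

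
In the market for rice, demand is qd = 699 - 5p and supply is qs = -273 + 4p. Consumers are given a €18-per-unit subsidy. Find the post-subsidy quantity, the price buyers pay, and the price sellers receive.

Pre-subsidy: 699 - 5p = -273 + 4p gives p* = 108, q* = 159.
With the rebate, buyers effectively pay pb = ps − 18, where ps is the price sellers receive.
Demand in terms of ps becomes qd = 699 − 5(ps − 18) = 789 - 5ps. Setting this equal to supply: 789 - 5ps = -273 + 4ps, so ps = 118.
Buyers pay pb = 118 − 18 = 100; q' = -273 + 4·118 = 199.

q' = 199; buyers pay €100; sellers receive €118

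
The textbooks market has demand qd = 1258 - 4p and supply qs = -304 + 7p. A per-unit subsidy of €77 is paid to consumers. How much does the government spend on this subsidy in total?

Pre-subsidy: 1258 - 4p = -304 + 7p gives p* = 142, q* = 690.
With the rebate, buyers effectively pay pb = ps − 77, where ps is the price sellers receive.
Demand in terms of ps becomes qd = 1258 − 4(ps − 77) = 1566 - 4ps. Setting this equal to supply: 1566 - 4ps = -304 + 7ps, so ps = 170.
Buyers pay pb = 170 − 77 = 93; q' = -304 + 7·170 = 886.
Government outlay = subsidy × quantity = 77 × 886 = 68222.

Government cost = €68222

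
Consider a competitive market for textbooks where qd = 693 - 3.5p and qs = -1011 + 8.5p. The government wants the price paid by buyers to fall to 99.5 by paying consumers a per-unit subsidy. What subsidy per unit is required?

At a buyer price of 99.5, quantity demanded is 693 − 3.5·99.5 = 344.75.
Sellers supply 344.75 only when they receive ps with -1011 + 8.5·ps = 344.75, i.e. ps = 159.5.
s = ps − pb = 159.5 − 99.5 = 60.

Required subsidy s = 60 per unit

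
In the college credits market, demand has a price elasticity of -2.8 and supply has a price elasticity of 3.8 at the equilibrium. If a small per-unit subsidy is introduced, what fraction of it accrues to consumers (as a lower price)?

For a small subsidy around the equilibrium, the benefit split depends on the relative slopes, which at a point are proportional to the elasticities.
Buyer share = εs/(εs + |εd|) = 3.8/(3.8 + 2.8) = 19/33; seller share = |εd|/(εs + |εd|) = 14/33.

Consumer share = 19/33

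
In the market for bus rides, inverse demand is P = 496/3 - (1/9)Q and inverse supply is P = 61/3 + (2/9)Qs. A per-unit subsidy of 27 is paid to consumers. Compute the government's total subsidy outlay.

Pre-subsidy: 496/3 - (1/9)Q = 61/3 + (2/9)Q gives Q* = 435 and P* = 117.
With the rebate, buyers effectively pay Pb = Ps − 27, where Ps is the price sellers receive.
On the curves, Pb = 496/3 - (1/9)Q and Ps = 61/3 + (2/9)Q; the wedge Ps − Pb = 27 gives 61/3 + (2/9)Q − (496/3 - (1/9)Q) = 27, so Q' = 516.
Then Pb = 496/3 − (1/9)·516 = 108 and Ps = 61/3 + (2/9)·516 = 135.
Government outlay = subsidy × quantity = 27 × 516 = 13932.

Government cost = 13932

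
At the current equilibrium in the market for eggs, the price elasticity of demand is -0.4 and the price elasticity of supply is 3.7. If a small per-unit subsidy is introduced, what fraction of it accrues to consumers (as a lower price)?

Consumer share = 37/41

For a small subsidy around the equilibrium, the benefit split depends on the relative slopes, which at a point are proportional to the elasticities.
Buyer share = εs/(εs + |εd|) = 3.7/(3.7 + 0.4) = 37/41; seller share = |εd|/(εs + |εd|) = 4/41.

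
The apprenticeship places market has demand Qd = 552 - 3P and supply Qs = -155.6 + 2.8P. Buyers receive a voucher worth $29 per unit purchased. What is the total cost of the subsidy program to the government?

Government cost = $6612

Pre-subsidy: 552 - 3P = -155.6 + 2.8P gives P* = 122, Q* = 186.
With the rebate, buyers effectively pay Pb = Ps − 29, where Ps is the price sellers receive.
Demand in terms of Ps becomes Qd = 552 − 3(Ps − 29) = 639 - 3Ps. Setting this equal to supply: 639 - 3Ps = -155.6 + 2.8Ps, so Ps = 137.
Buyers pay Pb = 137 − 29 = 108; Q' = -155.6 + 2.8·137 = 228.
Government outlay = subsidy × quantity = 29 × 228 = 6612.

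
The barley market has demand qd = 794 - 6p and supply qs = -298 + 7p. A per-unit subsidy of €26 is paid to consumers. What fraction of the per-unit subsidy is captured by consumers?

Consumer share = 7/13

Pre-subsidy: 794 - 6p = -298 + 7p gives p* = 84, q* = 290.
With the rebate, buyers effectively pay pb = ps − 26, where ps is the price sellers receive.
Demand in terms of ps becomes qd = 794 − 6(ps − 26) = 950 - 6ps. Setting this equal to supply: 950 - 6ps = -298 + 7ps, so ps = 96.
Buyers pay pb = 96 − 26 = 70; q' = -298 + 7·96 = 374.
Buyers' price falls by p* − pb = 84 − 70 = 14; sellers' price rises by ps − p* = 96 − 84 = 12.
So consumers capture 14/26 = 7/13 of each unit of subsidy.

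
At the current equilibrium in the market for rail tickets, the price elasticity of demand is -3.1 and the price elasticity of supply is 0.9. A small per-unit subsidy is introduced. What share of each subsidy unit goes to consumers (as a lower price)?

Consumer share = 0.225

For a small subsidy around the equilibrium, the benefit split depends on the relative slopes, which at a point are proportional to the elasticities.
Buyer share = εs/(εs + |εd|) = 0.9/(0.9 + 3.1) = 0.225; seller share = |εd|/(εs + |εd|) = 0.775.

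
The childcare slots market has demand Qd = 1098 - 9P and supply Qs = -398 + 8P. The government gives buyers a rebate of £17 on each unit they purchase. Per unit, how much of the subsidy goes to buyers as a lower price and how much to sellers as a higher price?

Pre-subsidy: 1098 - 9P = -398 + 8P gives P* = 88, Q* = 306.
With the rebate, buyers effectively pay Pb = Ps − 17, where Ps is the price sellers receive.
Demand in terms of Ps becomes Qd = 1098 − 9(Ps − 17) = 1251 - 9Ps. Setting this equal to supply: 1251 - 9Ps = -398 + 8Ps, so Ps = 97.
Buyers pay Pb = 97 − 17 = 80; Q' = -398 + 8·97 = 378.
Buyers' price falls by P* − Pb = 88 − 80 = 8; sellers' price rises by Ps − P* = 97 − 88 = 9.

Buyers gain £8 per unit; sellers gain £9 per unit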